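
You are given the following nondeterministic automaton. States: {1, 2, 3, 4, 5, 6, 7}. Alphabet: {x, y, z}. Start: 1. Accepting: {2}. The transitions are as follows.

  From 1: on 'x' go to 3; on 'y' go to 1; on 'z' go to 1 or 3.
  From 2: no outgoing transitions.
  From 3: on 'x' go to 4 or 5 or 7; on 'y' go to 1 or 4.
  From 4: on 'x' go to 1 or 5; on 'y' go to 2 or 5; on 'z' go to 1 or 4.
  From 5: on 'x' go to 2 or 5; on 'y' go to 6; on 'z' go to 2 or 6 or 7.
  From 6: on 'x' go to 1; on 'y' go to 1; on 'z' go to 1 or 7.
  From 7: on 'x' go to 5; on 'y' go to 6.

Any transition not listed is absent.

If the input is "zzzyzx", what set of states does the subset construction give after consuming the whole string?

{1, 3, 4, 5, 7}

Start in {1}.
Read 'z': {1} → {1, 3}.
Read 'z': {1, 3} → {1, 3}.
Read 'z': {1, 3} → {1, 3}.
Read 'y': {1, 3} → {1, 4}.
Read 'z': {1, 4} → {1, 3, 4}.
Read 'x': {1, 3, 4} → {1, 3, 4, 5, 7}.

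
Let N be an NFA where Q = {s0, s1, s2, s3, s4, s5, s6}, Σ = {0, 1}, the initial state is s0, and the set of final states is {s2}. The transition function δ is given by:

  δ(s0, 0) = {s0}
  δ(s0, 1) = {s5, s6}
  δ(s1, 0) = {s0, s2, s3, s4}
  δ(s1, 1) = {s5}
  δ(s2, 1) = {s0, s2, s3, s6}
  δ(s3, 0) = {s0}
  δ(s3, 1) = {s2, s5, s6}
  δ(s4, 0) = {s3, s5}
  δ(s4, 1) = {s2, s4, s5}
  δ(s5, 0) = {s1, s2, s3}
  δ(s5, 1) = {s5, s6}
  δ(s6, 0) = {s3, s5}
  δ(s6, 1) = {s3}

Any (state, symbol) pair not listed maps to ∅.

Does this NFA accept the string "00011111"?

Yes

Start in {s0}.
Read '0': {s0} → {s0}.
Read '0': {s0} → {s0}.
Read '0': {s0} → {s0}.
Read '1': {s0} → {s5, s6}.
Read '1': {s5, s6} → {s3, s5, s6}.
Read '1': {s3, s5, s6} → {s2, s3, s5, s6}.
Read '1': {s2, s3, s5, s6} → {s0, s2, s3, s5, s6}.
Read '1': {s0, s2, s3, s5, s6} → {s0, s2, s3, s5, s6}.
The final set {s0, s2, s3, s5, s6} contains the accepting state s2.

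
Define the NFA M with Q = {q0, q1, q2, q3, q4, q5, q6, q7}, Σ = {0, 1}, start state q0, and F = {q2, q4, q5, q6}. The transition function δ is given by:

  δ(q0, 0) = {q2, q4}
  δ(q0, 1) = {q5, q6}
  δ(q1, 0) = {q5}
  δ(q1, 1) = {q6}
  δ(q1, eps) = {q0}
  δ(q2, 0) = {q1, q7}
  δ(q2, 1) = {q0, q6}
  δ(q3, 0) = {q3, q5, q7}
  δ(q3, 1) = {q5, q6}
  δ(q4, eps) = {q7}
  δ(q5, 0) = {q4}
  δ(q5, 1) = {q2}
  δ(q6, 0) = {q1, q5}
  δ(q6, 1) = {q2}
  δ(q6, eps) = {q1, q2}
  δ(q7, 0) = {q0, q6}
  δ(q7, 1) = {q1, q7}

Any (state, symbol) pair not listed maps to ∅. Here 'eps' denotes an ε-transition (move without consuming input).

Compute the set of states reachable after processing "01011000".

{q0, q1, q2, q4, q5, q6, q7}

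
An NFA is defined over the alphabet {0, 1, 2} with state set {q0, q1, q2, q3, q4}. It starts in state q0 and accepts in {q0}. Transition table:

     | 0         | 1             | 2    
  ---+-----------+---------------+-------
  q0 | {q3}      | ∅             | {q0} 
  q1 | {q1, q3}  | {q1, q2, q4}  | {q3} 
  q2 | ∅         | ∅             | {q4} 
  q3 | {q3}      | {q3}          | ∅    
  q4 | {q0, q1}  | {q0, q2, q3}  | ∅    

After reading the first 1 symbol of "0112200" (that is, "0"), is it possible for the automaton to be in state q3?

Yes

Start in {q0}.
Read '0': {q0} → {q3}.
State q3 is in {q3}.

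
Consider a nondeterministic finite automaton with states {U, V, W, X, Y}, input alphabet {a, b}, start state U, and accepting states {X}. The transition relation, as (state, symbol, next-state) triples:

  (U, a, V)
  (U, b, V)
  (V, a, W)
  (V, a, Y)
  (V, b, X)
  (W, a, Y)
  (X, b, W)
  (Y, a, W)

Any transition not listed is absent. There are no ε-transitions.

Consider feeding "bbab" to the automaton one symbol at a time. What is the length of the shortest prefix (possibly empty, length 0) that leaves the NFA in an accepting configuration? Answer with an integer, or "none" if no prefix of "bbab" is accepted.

2

Start in {U}.
Read 'b': {U} → {V}.
Read 'b': {V} → {X}.
None of the earlier sets intersect F, but {X} does.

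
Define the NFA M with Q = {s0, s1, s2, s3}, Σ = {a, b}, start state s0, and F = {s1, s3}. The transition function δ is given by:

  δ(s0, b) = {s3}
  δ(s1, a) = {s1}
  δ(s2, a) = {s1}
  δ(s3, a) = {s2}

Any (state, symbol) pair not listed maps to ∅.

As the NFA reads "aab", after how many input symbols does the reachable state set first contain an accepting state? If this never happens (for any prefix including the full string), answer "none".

none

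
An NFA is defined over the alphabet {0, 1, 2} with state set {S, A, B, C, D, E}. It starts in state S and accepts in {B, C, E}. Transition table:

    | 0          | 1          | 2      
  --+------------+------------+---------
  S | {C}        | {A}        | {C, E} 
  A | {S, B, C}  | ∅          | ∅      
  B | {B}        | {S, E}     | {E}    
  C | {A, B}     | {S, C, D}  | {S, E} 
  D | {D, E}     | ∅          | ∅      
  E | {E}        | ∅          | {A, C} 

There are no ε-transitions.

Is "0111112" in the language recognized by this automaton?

Yes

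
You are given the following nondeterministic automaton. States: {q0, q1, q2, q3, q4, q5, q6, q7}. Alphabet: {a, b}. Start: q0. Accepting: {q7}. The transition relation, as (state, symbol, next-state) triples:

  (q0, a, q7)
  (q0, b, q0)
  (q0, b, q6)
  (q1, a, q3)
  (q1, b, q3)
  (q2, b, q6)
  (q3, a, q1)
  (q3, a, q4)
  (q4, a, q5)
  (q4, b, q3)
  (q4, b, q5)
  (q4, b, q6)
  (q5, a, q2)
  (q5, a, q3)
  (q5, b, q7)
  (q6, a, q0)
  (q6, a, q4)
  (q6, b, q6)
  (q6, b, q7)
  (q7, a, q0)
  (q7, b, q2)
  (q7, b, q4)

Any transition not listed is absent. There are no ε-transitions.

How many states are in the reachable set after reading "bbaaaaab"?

5

Start in {q0}.
Read 'b': q0→{q0, q6}; now {q0, q6}.
Read 'b': q0→{q0, q6}, q6→{q6, q7}; now {q0, q6, q7}.
Read 'a': q0→{q7}, q6→{q0, q4}, q7→{q0}; now {q0, q4, q7}.
Read 'a': q0→{q7}, q4→{q5}, q7→{q0}; now {q0, q5, q7}.
Read 'a': q0→{q7}, q5→{q2, q3}, q7→{q0}; now {q0, q2, q3, q7}.
Read 'a': q0→{q7}, q2→∅, q3→{q1, q4}, q7→{q0}; now {q0, q1, q4, q7}.
Read 'a': q0→{q7}, q1→{q3}, q4→{q5}, q7→{q0}; now {q0, q3, q5, q7}.
Read 'b': q0→{q0, q6}, q3→∅, q5→{q7}, q7→{q2, q4}; now {q0, q2, q4, q6, q7}.
That set has 5 states.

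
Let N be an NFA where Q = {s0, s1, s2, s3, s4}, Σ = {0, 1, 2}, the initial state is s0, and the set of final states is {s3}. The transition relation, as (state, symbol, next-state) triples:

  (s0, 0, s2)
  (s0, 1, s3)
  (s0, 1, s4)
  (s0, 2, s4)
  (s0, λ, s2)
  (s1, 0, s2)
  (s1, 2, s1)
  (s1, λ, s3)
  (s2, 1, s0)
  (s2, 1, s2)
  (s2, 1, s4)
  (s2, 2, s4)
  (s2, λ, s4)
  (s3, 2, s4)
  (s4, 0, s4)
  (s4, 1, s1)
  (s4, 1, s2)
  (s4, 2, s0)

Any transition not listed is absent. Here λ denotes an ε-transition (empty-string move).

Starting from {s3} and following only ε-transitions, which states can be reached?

Begin with {s3}.
No ε-moves leave this set, so the closure equals the set itself.

{s3}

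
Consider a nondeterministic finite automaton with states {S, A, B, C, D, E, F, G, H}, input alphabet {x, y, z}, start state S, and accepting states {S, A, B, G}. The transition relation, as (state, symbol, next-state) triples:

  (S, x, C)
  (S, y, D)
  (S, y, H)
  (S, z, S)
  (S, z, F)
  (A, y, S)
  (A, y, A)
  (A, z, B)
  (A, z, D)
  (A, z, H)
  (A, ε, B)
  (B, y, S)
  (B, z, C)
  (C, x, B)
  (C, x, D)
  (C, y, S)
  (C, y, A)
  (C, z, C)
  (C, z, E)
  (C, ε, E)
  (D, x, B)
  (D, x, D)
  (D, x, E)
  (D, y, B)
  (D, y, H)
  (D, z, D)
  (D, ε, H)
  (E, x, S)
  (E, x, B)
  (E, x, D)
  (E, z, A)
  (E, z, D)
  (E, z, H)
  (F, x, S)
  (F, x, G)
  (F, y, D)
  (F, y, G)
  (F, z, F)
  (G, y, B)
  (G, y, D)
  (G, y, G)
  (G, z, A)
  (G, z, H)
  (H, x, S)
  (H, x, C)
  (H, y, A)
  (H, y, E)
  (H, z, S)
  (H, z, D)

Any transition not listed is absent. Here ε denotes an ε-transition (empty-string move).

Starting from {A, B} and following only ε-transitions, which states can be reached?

{A, B}

Begin with {A, B}.
No ε-moves leave this set, so the closure equals the set itself.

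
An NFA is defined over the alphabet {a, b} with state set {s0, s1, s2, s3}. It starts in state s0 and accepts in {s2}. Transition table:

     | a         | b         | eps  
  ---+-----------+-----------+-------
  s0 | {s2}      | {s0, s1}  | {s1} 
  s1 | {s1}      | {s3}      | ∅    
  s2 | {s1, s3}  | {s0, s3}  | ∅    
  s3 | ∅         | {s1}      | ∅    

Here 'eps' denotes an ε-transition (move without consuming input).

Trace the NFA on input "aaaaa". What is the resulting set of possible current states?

{s1}

Start: ε-closure({s0}) = {s0, s1}.
Read 'a': {s0, s1} → {s1, s2}.
Read 'a': {s1, s2} → {s1, s3}.
Read 'a': {s1, s3} → {s1}.
Read 'a': {s1} → {s1}.
Read 'a': {s1} → {s1}.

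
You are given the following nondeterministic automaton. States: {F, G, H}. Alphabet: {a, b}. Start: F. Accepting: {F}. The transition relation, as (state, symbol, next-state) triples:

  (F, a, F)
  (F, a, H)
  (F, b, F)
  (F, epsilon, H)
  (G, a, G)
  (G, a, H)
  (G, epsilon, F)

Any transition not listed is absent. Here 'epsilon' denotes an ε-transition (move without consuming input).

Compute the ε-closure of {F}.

{F, H}

Begin with {F}.
ε-move F → H; add H.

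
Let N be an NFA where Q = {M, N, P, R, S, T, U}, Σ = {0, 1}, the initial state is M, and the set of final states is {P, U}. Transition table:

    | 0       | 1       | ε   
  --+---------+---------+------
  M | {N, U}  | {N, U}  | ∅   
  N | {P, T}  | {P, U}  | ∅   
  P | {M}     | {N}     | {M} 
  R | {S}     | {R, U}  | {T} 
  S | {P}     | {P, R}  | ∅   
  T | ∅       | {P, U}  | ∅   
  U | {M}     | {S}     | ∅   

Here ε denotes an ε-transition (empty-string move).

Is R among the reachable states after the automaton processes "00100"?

Start in {M}.
Read '0': M→{N, U}; now {N, U}.
Read '0': N→{P, T}, U→{M}; now {M, P, T}.
Read '1': M→{N, U}, P→{N}, T→{P, U}; union {N, P, U}; ε-closure = {M, N, P, U}.
Read '0': M→{N, U}, N→{P, T}, P→{M}, U→{M}; now {M, N, P, T, U}.
Read '0': M→{N, U}, N→{P, T}, P→{M}, T→∅, U→{M}; now {M, N, P, T, U}.
State R is not in {M, N, P, T, U}.

No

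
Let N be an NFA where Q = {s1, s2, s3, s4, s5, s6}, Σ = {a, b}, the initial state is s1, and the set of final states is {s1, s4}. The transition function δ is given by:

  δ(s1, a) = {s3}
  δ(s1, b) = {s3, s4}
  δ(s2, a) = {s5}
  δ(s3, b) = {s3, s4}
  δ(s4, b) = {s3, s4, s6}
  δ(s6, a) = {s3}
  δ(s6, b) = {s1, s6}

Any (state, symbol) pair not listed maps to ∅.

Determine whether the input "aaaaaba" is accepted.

No

Start in {s1}.
Read 'a': s1→{s3}; now {s3}.
Read 'a': s3→∅; now ∅.
The set is empty and remains empty for the remaining 5 symbols.
The final set ∅ contains no accepting state.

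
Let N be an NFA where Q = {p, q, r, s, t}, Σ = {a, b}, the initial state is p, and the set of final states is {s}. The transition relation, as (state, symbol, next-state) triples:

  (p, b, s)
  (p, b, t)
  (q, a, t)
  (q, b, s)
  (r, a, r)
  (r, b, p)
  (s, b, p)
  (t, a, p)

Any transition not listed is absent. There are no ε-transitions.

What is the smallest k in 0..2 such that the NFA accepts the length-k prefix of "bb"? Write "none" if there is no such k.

1

Start in {p}.
Read 'b': p→{s, t}; now {s, t}.
None of the earlier sets intersect F, but {s, t} does.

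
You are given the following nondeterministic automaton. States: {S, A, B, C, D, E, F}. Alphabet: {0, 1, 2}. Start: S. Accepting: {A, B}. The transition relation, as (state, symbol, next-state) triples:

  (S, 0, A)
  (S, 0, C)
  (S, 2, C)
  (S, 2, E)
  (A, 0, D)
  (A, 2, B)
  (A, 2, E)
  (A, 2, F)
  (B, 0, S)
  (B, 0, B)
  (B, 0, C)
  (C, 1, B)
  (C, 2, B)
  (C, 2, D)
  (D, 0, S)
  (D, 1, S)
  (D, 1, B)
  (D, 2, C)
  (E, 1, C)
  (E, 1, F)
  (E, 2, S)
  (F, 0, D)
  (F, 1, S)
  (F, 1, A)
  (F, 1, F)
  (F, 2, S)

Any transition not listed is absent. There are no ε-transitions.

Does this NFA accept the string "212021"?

Start in {S}.
Read '2': {S} → {C, E}.
Read '1': {C, E} → {B, C, F}.
Read '2': {B, C, F} → {S, B, D}.
Read '0': {S, B, D} → {S, A, B, C}.
Read '2': {S, A, B, C} → {B, C, D, E, F}.
Read '1': {B, C, D, E, F} → {S, A, B, C, F}.
The final set {S, A, B, C, F} contains the accepting states A, B.

Yes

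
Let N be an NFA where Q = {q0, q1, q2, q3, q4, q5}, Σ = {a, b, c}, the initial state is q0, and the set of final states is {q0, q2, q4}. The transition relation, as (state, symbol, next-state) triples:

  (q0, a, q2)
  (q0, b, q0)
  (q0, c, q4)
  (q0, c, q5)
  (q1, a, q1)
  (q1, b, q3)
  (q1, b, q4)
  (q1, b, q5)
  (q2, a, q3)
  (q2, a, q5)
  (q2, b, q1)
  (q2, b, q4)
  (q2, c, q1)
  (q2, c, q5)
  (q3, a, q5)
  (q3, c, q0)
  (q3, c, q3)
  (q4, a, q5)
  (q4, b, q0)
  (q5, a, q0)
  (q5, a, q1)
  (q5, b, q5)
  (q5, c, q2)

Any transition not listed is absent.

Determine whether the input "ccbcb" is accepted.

Start in {q0}.
Read 'c': {q0} → {q4, q5}.
Read 'c': {q4, q5} → {q2}.
Read 'b': {q2} → {q1, q4}.
Read 'c': {q1, q4} → ∅.
The set is empty and remains empty for the remaining 1 symbol.
The final set ∅ contains no accepting state.

No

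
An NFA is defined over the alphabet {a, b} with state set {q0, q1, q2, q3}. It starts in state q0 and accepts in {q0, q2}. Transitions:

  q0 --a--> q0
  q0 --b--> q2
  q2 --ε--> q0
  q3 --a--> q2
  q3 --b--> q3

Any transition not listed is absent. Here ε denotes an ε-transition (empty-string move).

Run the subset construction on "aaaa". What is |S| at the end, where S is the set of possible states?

1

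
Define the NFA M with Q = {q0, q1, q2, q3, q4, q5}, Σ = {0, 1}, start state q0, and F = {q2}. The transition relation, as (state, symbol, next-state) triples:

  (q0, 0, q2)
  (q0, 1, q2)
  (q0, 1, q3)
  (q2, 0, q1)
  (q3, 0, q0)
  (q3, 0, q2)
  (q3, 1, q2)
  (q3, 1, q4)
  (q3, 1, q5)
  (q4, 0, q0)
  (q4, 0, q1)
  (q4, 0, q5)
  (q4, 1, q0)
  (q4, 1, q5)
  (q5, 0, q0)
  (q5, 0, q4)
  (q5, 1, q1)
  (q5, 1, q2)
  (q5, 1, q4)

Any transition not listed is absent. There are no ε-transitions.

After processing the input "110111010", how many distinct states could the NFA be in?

Start in {q0}.
Read '1': {q0} → {q2, q3}.
Read '1': {q2, q3} → {q2, q4, q5}.
Read '0': {q2, q4, q5} → {q0, q1, q4, q5}.
Read '1': {q0, q1, q4, q5} → {q0, q1, q2, q3, q4, q5}.
Read '1': {q0, q1, q2, q3, q4, q5} → {q0, q1, q2, q3, q4, q5}.
Read '1': {q0, q1, q2, q3, q4, q5} → {q0, q1, q2, q3, q4, q5}.
Read '0': {q0, q1, q2, q3, q4, q5} → {q0, q1, q2, q4, q5}.
Read '1': {q0, q1, q2, q4, q5} → {q0, q1, q2, q3, q4, q5}.
Read '0': {q0, q1, q2, q3, q4, q5} → {q0, q1, q2, q4, q5}.
That set has 5 states.

5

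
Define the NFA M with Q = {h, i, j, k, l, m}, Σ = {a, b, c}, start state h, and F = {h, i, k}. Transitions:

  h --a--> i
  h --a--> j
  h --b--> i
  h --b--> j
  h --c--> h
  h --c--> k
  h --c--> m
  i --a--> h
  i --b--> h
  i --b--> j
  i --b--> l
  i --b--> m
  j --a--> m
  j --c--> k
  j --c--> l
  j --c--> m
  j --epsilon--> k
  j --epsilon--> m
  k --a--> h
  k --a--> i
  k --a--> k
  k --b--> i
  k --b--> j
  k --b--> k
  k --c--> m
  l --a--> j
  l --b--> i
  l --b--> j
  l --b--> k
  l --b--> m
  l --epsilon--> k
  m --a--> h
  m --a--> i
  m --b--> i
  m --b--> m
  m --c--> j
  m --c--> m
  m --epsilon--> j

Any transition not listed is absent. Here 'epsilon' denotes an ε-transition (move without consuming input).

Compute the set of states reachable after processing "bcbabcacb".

Start in {h}.
Read 'b': h→{i, j}; union {i, j}; ε-closure = {i, j, k, m}.
Read 'c': i→∅, j→{k, l, m}, k→{m}, m→{j, m}; now {j, k, l, m}.
Read 'b': j→∅, k→{i, j, k}, l→{i, j, k, m}, m→{i, m}; now {i, j, k, m}.
Read 'a': i→{h}, j→{m}, k→{h, i, k}, m→{h, i}; union {h, i, k, m}; ε-closure = {h, i, j, k, m}.
Read 'b': h→{i, j}, i→{h, j, l, m}, j→∅, k→{i, j, k}, m→{i, m}; now {h, i, j, k, l, m}.
Read 'c': h→{h, k, m}, i→∅, j→{k, l, m}, k→{m}, l→∅, m→{j, m}; now {h, j, k, l, m}.
Read 'a': h→{i, j}, j→{m}, k→{h, i, k}, l→{j}, m→{h, i}; now {h, i, j, k, m}.
Read 'c': h→{h, k, m}, i→∅, j→{k, l, m}, k→{m}, m→{j, m}; now {h, j, k, l, m}.
Read 'b': h→{i, j}, j→∅, k→{i, j, k}, l→{i, j, k, m}, m→{i, m}; now {i, j, k, m}.

{i, j, k, m}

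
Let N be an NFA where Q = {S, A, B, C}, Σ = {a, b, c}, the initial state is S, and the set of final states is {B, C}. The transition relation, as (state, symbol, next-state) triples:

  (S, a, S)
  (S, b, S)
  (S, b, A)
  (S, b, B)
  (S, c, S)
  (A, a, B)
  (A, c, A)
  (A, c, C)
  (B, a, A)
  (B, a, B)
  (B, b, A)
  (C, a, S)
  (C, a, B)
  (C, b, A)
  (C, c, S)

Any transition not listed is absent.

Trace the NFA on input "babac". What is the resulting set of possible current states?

Start in {S}.
Read 'b': S→{S, A, B}; now {S, A, B}.
Read 'a': S→{S}, A→{B}, B→{A, B}; now {S, A, B}.
Read 'b': S→{S, A, B}, A→∅, B→{A}; now {S, A, B}.
Read 'a': S→{S}, A→{B}, B→{A, B}; now {S, A, B}.
Read 'c': S→{S}, A→{A, C}, B→∅; now {S, A, C}.

{S, A, C}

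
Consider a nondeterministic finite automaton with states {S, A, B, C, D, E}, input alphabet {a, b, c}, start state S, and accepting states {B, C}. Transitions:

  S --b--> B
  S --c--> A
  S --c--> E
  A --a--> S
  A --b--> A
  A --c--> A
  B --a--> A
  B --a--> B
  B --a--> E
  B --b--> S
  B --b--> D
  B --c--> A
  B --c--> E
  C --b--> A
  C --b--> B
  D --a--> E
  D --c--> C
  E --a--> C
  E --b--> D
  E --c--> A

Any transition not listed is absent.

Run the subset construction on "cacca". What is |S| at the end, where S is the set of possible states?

1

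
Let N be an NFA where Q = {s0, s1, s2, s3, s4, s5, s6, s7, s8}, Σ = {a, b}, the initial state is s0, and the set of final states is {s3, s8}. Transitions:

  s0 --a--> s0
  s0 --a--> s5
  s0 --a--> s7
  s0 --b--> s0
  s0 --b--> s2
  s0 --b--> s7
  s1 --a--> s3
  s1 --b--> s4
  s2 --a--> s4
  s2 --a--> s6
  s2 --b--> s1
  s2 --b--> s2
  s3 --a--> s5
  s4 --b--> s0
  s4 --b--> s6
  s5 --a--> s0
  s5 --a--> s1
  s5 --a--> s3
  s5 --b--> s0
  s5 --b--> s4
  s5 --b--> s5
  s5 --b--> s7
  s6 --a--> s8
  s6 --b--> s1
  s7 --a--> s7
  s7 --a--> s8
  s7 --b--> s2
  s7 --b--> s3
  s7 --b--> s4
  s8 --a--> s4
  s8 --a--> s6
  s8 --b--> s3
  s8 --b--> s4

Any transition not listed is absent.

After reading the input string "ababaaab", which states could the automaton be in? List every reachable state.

{s0, s1, s2, s3, s4, s5, s6, s7}

Start in {s0}.
Read 'a': s0→{s0, s5, s7}; now {s0, s5, s7}.
Read 'b': s0→{s0, s2, s7}, s5→{s0, s4, s5, s7}, s7→{s2, s3, s4}; now {s0, s2, s3, s4, s5, s7}.
Read 'a': s0→{s0, s5, s7}, s2→{s4, s6}, s3→{s5}, s4→∅, s5→{s0, s1, s3}, s7→{s7, s8}; now {s0, s1, s3, s4, s5, s6, s7, s8}.
Read 'b': s0→{s0, s2, s7}, s1→{s4}, s3→∅, s4→{s0, s6}, s5→{s0, s4, s5, s7}, s6→{s1}, s7→{s2, s3, s4}, s8→{s3, s4}; now {s0, s1, s2, s3, s4, s5, s6, s7}.
Read 'a': s0→{s0, s5, s7}, s1→{s3}, s2→{s4, s6}, s3→{s5}, s4→∅, s5→{s0, s1, s3}, s6→{s8}, s7→{s7, s8}; now {s0, s1, s3, s4, s5, s6, s7, s8}.
Read 'a': s0→{s0, s5, s7}, s1→{s3}, s3→{s5}, s4→∅, s5→{s0, s1, s3}, s6→{s8}, s7→{s7, s8}, s8→{s4, s6}; now {s0, s1, s3, s4, s5, s6, s7, s8}.
Read 'a': s0→{s0, s5, s7}, s1→{s3}, s3→{s5}, s4→∅, s5→{s0, s1, s3}, s6→{s8}, s7→{s7, s8}, s8→{s4, s6}; now {s0, s1, s3, s4, s5, s6, s7, s8}.
Read 'b': s0→{s0, s2, s7}, s1→{s4}, s3→∅, s4→{s0, s6}, s5→{s0, s4, s5, s7}, s6→{s1}, s7→{s2, s3, s4}, s8→{s3, s4}; now {s0, s1, s2, s3, s4, s5, s6, s7}.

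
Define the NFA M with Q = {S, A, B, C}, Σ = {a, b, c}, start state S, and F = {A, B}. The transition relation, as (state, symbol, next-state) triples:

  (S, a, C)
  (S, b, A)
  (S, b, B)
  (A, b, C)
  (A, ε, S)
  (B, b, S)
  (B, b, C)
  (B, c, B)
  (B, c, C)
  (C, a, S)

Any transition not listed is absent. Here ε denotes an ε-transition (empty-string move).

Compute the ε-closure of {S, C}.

Begin with {S, C}.
No ε-moves leave this set, so the closure equals the set itself.

{S, C}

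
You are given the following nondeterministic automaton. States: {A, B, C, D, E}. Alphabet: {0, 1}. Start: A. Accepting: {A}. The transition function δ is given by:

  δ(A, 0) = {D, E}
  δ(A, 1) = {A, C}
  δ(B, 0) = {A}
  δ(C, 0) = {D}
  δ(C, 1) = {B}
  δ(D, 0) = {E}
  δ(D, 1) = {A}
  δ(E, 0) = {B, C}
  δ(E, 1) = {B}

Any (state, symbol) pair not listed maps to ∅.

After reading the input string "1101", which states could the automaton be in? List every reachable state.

Start in {A}.
Read '1': A→{A, C}; now {A, C}.
Read '1': A→{A, C}, C→{B}; now {A, B, C}.
Read '0': A→{D, E}, B→{A}, C→{D}; now {A, D, E}.
Read '1': A→{A, C}, D→{A}, E→{B}; now {A, B, C}.

{A, B, C}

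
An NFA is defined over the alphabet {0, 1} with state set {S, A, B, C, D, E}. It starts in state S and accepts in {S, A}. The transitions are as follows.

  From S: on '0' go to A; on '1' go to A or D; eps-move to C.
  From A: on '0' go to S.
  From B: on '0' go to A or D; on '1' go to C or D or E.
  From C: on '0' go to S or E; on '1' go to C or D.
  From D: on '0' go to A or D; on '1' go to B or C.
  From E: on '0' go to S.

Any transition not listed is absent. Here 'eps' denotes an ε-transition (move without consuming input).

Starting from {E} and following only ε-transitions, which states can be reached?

{E}

Begin with {E}.
No ε-moves leave this set, so the closure equals the set itself.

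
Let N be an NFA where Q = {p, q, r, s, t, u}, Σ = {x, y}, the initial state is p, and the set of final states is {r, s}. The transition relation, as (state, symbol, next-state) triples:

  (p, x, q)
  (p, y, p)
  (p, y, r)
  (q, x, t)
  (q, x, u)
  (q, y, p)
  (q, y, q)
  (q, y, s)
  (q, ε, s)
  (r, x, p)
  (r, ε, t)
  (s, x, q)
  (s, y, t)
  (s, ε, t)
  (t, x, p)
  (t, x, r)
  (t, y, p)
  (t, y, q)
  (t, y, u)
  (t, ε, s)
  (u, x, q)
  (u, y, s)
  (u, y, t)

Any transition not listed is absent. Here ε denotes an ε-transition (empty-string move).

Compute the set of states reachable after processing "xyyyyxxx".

{p, q, r, s, t, u}

Start in {p}.
Read 'x': {p} → {q, s, t}.
Read 'y': {q, s, t} → {p, q, s, t, u}.
Read 'y': {p, q, s, t, u} → {p, q, r, s, t, u}.
Read 'y': {p, q, r, s, t, u} → {p, q, r, s, t, u}.
Read 'y': {p, q, r, s, t, u} → {p, q, r, s, t, u}.
Read 'x': {p, q, r, s, t, u} → {p, q, r, s, t, u}.
Read 'x': {p, q, r, s, t, u} → {p, q, r, s, t, u}.
Read 'x': {p, q, r, s, t, u} → {p, q, r, s, t, u}.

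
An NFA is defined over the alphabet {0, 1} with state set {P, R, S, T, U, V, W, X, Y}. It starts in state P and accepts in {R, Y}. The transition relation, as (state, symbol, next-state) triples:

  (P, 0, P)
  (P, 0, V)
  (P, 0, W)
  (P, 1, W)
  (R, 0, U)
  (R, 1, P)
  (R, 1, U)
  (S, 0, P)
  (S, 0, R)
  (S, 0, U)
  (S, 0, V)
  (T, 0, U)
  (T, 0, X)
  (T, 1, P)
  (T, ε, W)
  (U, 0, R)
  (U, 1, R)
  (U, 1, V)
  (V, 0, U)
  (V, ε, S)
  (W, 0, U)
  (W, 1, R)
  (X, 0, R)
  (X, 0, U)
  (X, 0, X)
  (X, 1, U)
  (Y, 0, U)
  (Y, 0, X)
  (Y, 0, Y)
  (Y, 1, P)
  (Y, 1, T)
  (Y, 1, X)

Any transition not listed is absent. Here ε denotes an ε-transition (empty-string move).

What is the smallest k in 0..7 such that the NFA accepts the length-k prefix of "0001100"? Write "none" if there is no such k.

2

Start in {P}.
Read '0': {P} → {P, S, V, W}.
Read '0': {P, S, V, W} → {P, R, S, U, V, W}.
None of the earlier sets intersect F, but {P, R, S, U, V, W} does.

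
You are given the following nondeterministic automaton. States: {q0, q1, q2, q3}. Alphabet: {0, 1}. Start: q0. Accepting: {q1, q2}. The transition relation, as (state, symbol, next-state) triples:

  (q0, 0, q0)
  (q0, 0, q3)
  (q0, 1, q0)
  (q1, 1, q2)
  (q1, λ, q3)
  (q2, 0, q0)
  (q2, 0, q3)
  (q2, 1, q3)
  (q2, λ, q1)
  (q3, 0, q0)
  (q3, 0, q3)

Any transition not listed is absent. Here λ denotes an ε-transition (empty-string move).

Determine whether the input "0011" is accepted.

Start in {q0}.
Read '0': q0→{q0, q3}; now {q0, q3}.
Read '0': q0→{q0, q3}, q3→{q0, q3}; now {q0, q3}.
Read '1': q0→{q0}, q3→∅; now {q0}.
Read '1': q0→{q0}; now {q0}.
The final set {q0} contains no accepting state.

No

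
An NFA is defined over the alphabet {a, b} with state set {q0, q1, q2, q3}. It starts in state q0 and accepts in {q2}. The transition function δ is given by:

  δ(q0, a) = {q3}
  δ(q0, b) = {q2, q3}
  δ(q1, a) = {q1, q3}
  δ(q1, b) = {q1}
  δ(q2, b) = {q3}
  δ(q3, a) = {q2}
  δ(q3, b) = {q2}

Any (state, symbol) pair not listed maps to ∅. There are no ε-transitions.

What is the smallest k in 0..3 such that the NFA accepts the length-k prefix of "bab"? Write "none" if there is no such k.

1

Start in {q0}.
Read 'b': {q0} → {q2, q3}.
None of the earlier sets intersect F, but {q2, q3} does.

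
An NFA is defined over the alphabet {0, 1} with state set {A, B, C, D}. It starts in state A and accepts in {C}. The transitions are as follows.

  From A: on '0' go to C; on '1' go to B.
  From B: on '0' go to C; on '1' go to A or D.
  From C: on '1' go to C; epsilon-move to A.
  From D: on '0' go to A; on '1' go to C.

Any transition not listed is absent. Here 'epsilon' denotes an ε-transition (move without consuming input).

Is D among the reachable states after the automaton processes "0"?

Start in {A}.
Read '0': A→{C}; union {C}; ε-closure = {A, C}.
State D is not in {A, C}.

No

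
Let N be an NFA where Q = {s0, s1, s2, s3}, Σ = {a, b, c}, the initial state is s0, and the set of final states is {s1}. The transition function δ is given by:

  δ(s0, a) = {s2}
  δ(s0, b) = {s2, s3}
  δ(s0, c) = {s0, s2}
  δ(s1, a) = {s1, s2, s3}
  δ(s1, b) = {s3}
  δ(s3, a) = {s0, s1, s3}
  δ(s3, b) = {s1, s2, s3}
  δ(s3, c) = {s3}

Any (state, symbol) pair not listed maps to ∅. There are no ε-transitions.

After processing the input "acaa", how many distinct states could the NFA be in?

Start in {s0}.
Read 'a': {s0} → {s2}.
Read 'c': {s2} → ∅.
The set is empty and remains empty for the remaining 2 symbols.
That set has 0 states.

0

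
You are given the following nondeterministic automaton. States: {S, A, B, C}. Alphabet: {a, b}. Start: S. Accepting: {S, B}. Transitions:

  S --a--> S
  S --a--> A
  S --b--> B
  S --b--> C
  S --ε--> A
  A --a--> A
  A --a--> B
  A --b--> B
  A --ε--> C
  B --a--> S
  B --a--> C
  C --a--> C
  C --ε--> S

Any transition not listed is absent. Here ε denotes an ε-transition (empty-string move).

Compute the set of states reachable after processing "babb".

{S, A, B, C}

Start: ε-closure({S}) = {S, A, C}.
Read 'b': S→{B, C}, A→{B}, C→∅; union {B, C}; ε-closure = {S, A, B, C}.
Read 'a': S→{S, A}, A→{A, B}, B→{S, C}, C→{C}; now {S, A, B, C}.
Read 'b': S→{B, C}, A→{B}, B→∅, C→∅; union {B, C}; ε-closure = {S, A, B, C}.
Read 'b': S→{B, C}, A→{B}, B→∅, C→∅; union {B, C}; ε-closure = {S, A, B, C}.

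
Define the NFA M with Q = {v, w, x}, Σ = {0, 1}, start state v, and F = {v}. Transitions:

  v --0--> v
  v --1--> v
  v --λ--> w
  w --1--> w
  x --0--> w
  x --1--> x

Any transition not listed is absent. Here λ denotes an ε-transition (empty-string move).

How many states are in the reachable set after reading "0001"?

2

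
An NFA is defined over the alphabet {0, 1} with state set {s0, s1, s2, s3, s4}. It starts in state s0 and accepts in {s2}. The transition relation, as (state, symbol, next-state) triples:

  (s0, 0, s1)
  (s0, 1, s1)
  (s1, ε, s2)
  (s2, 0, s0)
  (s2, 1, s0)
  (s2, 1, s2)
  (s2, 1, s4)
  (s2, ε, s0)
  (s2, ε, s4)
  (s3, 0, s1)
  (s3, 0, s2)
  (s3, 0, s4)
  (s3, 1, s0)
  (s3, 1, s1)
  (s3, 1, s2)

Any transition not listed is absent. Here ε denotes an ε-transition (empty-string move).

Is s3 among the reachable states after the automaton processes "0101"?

No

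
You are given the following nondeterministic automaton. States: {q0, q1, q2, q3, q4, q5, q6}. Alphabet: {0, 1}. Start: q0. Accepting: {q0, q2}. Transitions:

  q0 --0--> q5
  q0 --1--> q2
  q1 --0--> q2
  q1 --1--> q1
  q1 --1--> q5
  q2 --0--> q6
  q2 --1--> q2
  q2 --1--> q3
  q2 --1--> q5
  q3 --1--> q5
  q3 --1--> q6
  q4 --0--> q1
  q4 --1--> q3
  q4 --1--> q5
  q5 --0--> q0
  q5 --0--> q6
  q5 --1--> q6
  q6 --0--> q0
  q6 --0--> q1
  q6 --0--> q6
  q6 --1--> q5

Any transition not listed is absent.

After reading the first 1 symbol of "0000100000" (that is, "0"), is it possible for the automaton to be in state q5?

Start in {q0}.
Read '0': {q0} → {q5}.
State q5 is in {q5}.

Yes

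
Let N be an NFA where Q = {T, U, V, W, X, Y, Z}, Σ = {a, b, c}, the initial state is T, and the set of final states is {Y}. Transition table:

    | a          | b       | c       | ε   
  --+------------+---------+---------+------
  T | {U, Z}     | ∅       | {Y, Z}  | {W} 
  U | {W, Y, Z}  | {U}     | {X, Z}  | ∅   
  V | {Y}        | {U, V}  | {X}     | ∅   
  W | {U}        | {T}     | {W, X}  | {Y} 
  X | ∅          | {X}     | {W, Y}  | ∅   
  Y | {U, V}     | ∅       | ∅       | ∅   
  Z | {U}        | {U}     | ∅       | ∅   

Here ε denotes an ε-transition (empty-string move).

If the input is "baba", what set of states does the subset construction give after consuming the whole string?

Start: ε-closure({T}) = {T, W, Y}.
Read 'b': T→∅, W→{T}, Y→∅; union {T}; ε-closure = {T, W, Y}.
Read 'a': T→{U, Z}, W→{U}, Y→{U, V}; now {U, V, Z}.
Read 'b': U→{U}, V→{U, V}, Z→{U}; now {U, V}.
Read 'a': U→{W, Y, Z}, V→{Y}; now {W, Y, Z}.

{W, Y, Z}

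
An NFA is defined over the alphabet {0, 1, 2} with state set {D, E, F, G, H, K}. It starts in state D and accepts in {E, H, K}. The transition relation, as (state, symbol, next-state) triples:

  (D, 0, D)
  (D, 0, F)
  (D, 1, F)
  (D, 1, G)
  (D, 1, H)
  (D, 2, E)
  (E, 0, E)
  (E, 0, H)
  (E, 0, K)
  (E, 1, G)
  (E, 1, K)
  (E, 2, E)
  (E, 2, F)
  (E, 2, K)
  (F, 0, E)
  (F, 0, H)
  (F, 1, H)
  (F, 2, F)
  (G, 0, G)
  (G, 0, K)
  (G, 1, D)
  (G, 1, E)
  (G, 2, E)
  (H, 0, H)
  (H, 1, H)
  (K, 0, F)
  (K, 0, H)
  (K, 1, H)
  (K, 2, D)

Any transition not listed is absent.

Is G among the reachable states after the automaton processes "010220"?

No

Start in {D}.
Read '0': D→{D, F}; now {D, F}.
Read '1': D→{F, G, H}, F→{H}; now {F, G, H}.
Read '0': F→{E, H}, G→{G, K}, H→{H}; now {E, G, H, K}.
Read '2': E→{E, F, K}, G→{E}, H→∅, K→{D}; now {D, E, F, K}.
Read '2': D→{E}, E→{E, F, K}, F→{F}, K→{D}; now {D, E, F, K}.
Read '0': D→{D, F}, E→{E, H, K}, F→{E, H}, K→{F, H}; now {D, E, F, H, K}.
State G is not in {D, E, F, H, K}.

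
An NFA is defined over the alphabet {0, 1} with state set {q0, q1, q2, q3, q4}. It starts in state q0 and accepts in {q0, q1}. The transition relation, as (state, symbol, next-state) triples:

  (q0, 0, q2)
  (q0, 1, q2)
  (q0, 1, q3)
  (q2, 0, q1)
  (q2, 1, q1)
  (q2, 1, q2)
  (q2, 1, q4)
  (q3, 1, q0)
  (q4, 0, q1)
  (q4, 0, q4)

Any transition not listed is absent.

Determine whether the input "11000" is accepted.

Yes

Start in {q0}.
Read '1': q0→{q2, q3}; now {q2, q3}.
Read '1': q2→{q1, q2, q4}, q3→{q0}; now {q0, q1, q2, q4}.
Read '0': q0→{q2}, q1→∅, q2→{q1}, q4→{q1, q4}; now {q1, q2, q4}.
Read '0': q1→∅, q2→{q1}, q4→{q1, q4}; now {q1, q4}.
Read '0': q1→∅, q4→{q1, q4}; now {q1, q4}.
The final set {q1, q4} contains the accepting state q1.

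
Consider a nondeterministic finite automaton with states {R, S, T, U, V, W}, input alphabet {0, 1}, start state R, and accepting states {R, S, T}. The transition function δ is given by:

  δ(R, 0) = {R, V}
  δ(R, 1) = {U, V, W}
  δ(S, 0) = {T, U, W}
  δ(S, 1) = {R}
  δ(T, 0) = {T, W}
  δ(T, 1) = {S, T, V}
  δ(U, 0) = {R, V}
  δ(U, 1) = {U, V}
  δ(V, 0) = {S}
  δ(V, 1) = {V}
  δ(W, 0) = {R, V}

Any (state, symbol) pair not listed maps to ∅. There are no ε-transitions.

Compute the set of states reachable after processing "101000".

{R, S, T, U, V, W}

Start in {R}.
Read '1': {R} → {U, V, W}.
Read '0': {U, V, W} → {R, S, V}.
Read '1': {R, S, V} → {R, U, V, W}.
Read '0': {R, U, V, W} → {R, S, V}.
Read '0': {R, S, V} → {R, S, T, U, V, W}.
Read '0': {R, S, T, U, V, W} → {R, S, T, U, V, W}.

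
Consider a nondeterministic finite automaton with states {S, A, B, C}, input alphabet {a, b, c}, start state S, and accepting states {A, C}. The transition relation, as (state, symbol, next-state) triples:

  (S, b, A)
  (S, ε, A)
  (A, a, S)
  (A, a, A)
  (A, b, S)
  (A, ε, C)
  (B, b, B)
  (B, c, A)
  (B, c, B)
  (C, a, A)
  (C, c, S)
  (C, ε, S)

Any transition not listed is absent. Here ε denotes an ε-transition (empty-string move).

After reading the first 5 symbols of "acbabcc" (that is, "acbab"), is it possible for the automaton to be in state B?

Start: ε-closure({S}) = {S, A, C}.
Read 'a': S→∅, A→{S, A}, C→{A}; union {S, A}; ε-closure = {S, A, C}.
Read 'c': S→∅, A→∅, C→{S}; union {S}; ε-closure = {S, A, C}.
Read 'b': S→{A}, A→{S}, C→∅; union {S, A}; ε-closure = {S, A, C}.
Read 'a': S→∅, A→{S, A}, C→{A}; union {S, A}; ε-closure = {S, A, C}.
Read 'b': S→{A}, A→{S}, C→∅; union {S, A}; ε-closure = {S, A, C}.
State B is not in {S, A, C}.

No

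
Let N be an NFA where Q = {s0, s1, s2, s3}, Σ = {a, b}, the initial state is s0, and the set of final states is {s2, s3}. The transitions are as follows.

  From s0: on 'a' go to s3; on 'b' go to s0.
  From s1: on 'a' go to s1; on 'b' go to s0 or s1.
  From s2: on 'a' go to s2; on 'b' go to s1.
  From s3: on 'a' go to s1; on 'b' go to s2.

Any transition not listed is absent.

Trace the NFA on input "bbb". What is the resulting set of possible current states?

Start in {s0}.
Read 'b': {s0} → {s0}.
Read 'b': {s0} → {s0}.
Read 'b': {s0} → {s0}.

{s0}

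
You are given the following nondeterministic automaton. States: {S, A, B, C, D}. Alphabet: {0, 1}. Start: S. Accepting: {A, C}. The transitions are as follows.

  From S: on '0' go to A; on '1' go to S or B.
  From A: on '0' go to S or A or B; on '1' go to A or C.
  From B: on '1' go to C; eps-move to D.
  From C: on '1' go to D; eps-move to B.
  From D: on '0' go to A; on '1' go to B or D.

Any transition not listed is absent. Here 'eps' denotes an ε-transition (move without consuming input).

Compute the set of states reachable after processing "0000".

Start in {S}.
Read '0': S→{A}; now {A}.
Read '0': A→{S, A, B}; union {S, A, B}; ε-closure = {S, A, B, D}.
Read '0': S→{A}, A→{S, A, B}, B→∅, D→{A}; union {S, A, B}; ε-closure = {S, A, B, D}.
Read '0': S→{A}, A→{S, A, B}, B→∅, D→{A}; union {S, A, B}; ε-closure = {S, A, B, D}.

{S, A, B, D}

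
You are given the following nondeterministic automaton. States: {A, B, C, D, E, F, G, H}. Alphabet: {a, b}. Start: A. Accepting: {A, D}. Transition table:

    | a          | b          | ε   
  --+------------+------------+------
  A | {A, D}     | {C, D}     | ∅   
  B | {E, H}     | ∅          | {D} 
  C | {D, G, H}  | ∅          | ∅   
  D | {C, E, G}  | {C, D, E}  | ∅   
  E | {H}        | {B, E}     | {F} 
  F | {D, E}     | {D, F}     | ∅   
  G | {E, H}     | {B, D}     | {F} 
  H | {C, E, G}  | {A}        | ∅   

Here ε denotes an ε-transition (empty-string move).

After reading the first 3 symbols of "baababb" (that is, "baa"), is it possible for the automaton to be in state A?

No

Start in {A}.
Read 'b': {A} → {C, D}.
Read 'a': {C, D} → {C, D, E, F, G, H}.
Read 'a': {C, D, E, F, G, H} → {C, D, E, F, G, H}.
State A is not in {C, D, E, F, G, H}.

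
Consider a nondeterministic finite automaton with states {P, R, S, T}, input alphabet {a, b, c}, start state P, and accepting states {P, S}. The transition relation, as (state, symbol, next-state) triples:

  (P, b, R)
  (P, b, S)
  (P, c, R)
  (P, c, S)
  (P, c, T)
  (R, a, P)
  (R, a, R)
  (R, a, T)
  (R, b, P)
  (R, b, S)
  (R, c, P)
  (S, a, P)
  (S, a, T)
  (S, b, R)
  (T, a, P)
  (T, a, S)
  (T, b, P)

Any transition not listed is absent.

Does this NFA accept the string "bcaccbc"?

No

Start in {P}.
Read 'b': P→{R, S}; now {R, S}.
Read 'c': R→{P}, S→∅; now {P}.
Read 'a': P→∅; now ∅.
The set is empty and remains empty for the remaining 4 symbols.
The final set ∅ contains no accepting state.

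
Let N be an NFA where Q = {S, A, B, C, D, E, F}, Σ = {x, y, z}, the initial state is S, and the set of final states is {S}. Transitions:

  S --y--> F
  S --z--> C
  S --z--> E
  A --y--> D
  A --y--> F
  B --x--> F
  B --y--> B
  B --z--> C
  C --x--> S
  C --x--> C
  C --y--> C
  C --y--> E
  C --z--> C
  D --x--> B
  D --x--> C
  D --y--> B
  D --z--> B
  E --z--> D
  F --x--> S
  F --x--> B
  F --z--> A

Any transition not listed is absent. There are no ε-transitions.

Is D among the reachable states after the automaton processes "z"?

Start in {S}.
Read 'z': S→{C, E}; now {C, E}.
State D is not in {C, E}.

No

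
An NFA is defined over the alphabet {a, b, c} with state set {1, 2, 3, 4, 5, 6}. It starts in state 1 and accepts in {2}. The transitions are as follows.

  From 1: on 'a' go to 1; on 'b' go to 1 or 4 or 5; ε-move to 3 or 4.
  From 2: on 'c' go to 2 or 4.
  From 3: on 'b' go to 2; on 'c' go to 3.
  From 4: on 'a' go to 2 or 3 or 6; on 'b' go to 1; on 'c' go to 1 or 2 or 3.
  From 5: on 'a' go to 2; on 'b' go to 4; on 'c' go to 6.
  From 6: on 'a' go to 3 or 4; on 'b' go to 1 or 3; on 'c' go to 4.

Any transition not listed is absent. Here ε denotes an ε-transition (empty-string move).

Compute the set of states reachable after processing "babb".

{1, 2, 3, 4, 5}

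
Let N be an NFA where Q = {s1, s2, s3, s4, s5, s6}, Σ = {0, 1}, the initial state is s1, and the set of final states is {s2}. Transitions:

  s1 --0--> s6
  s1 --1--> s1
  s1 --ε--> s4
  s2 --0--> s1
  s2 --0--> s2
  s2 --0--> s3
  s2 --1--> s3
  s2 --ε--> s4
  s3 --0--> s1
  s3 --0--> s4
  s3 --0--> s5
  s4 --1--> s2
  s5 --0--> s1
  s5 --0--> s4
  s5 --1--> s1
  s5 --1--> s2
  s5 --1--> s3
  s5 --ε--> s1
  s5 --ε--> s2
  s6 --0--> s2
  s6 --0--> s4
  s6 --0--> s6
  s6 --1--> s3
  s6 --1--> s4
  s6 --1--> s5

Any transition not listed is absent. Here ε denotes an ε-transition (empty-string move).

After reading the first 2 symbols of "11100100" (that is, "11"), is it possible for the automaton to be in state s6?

Start: ε-closure({s1}) = {s1, s4}.
Read '1': {s1, s4} → {s1, s2, s4}.
Read '1': {s1, s2, s4} → {s1, s2, s3, s4}.
State s6 is not in {s1, s2, s3, s4}.

No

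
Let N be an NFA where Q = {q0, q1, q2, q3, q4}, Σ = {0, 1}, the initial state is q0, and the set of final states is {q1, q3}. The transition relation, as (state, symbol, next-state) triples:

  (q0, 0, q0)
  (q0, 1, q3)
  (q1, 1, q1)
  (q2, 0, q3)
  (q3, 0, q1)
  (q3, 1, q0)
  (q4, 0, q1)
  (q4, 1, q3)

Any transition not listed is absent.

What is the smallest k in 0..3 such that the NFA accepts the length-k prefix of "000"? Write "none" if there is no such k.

none

Start in {q0}.
Read '0': {q0} → {q0}.
Read '0': {q0} → {q0}.
Read '0': {q0} → {q0}.
No reachable set along the way intersects F.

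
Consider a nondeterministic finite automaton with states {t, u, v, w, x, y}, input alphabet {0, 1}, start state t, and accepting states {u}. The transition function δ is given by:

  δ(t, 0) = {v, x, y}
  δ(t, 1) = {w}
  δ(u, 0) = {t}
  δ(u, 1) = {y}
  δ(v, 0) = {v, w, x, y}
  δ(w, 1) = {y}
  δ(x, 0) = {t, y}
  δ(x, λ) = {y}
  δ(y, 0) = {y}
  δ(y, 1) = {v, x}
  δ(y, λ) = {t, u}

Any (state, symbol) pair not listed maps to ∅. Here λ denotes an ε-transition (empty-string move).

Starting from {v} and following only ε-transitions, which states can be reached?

Begin with {v}.
No ε-moves leave this set, so the closure equals the set itself.

{v}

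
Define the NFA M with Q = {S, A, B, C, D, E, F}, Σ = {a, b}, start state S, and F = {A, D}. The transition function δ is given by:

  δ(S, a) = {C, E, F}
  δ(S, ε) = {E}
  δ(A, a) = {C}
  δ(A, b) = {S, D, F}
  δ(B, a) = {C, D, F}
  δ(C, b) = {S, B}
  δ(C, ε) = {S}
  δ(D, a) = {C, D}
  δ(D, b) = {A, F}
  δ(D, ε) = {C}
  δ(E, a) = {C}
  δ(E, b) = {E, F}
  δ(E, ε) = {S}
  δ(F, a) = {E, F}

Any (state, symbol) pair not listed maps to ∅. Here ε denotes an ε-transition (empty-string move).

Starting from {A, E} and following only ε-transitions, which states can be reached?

Begin with {A, E}.
ε-move E → S; add S.

{S, A, E}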